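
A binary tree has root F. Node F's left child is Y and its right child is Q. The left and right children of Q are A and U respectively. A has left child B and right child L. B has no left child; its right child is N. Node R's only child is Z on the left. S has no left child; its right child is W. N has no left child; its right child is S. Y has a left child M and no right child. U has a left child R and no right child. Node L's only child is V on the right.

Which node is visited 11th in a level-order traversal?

V

Level-order visits nodes level by level from the root, left to right within each level.
Level 0: F
Level 1: Y, Q
Level 2: M, A, U
Level 3: B, L, R
Level 4: N, V, Z
Level 5: S
Level 6: W
Full level-order sequence: F, Y, Q, M, A, U, B, L, R, N, V, Z, S, W.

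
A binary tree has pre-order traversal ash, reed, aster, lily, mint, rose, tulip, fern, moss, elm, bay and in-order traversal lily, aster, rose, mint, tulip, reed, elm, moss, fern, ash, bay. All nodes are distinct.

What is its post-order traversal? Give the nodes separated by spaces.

The first element of pre-order is the root; it splits in-order into left and right subtrees.
Root ash: left subtree has 9 nodes {lily, aster, rose, mint, tulip, reed, elm, moss, fern}, right has 1 {bay}.
  Root reed: left subtree has 5 nodes {lily, aster, rose, mint, tulip}, right has 3 {elm, moss, fern}.
    Root aster: left subtree has 1 node {lily}, right has 3 {rose, mint, tulip}.
      Root mint: left subtree has 1 node {rose}, right has 1 {tulip}.
    Root fern: left subtree has 2 nodes {elm, moss}, right has 0 { }.
      Root moss: left subtree has 1 node {elm}, right has 0 { }.

lily rose tulip mint aster elm moss fern reed bay ash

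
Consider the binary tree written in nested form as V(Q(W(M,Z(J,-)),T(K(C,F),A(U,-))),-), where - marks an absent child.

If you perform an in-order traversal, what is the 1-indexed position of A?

In-order visits the left subtree, then the node, then the right subtree.
At V: go left to Q.
  At Q: go left to W.
    At W: go left to M.
      M is a leaf — visit M.
    Visit W.
    At W: go right to Z.
      At Z: go left to J.
        J is a leaf — visit J.
      Visit Z.
      At Z: no right child.
  Visit Q.
  At Q: go right to T.
    At T: go left to K.
      At K: go left to C.
        C is a leaf — visit C.
      Visit K.
      At K: go right to F.
        F is a leaf — visit F.
    Visit T.
    At T: go right to A.
      At A: go left to U.
        U is a leaf — visit U.
      Visit A.
      At A: no right child.
Visit V.
At V: no right child.
Full in-order sequence: M, W, J, Z, Q, C, K, F, T, U, A, V.

11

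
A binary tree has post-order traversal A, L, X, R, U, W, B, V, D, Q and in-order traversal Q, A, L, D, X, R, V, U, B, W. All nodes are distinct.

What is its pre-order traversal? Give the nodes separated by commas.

Q, D, L, A, V, R, X, B, U, W

The last element of post-order is the root; it splits in-order into left and right subtrees.
Root Q: left subtree has 0 nodes { }, right has 9 {A, L, D, X, R, V, U, B, W}.
  Root D: left subtree has 2 nodes {A, L}, right has 6 {X, R, V, U, B, W}.
    Root L: left subtree has 1 node {A}, right has 0 { }.
    Root V: left subtree has 2 nodes {X, R}, right has 3 {U, B, W}.
      Root R: left subtree has 1 node {X}, right has 0 { }.
      Root B: left subtree has 1 node {U}, right has 1 {W}.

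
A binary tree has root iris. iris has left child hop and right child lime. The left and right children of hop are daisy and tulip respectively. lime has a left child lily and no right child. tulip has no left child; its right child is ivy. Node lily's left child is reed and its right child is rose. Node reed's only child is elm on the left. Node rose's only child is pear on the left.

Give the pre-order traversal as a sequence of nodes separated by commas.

iris, hop, daisy, tulip, ivy, lime, lily, reed, elm, rose, pear

Pre-order visits the node, then its left subtree, then its right subtree.
Visit iris.
At iris: go left to hop.
  Visit hop.
  At hop: go left to daisy.
    daisy is a leaf — visit daisy.
  At hop: go right to tulip.
    Visit tulip.
    At tulip: no left child.
    At tulip: go right to ivy.
      ivy is a leaf — visit ivy.
At iris: go right to lime.
  Visit lime.
  At lime: go left to lily.
    Visit lily.
    At lily: go left to reed.
      Visit reed.
      At reed: go left to elm.
        elm is a leaf — visit elm.
      At reed: no right child.
    At lily: go right to rose.
      Visit rose.
      At rose: go left to pear.
        pear is a leaf — visit pear.
      At rose: no right child.
  At lime: no right child.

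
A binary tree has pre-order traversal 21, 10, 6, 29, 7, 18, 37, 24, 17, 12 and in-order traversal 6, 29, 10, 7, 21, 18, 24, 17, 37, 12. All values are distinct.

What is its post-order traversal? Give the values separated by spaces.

The first element of pre-order is the root; it splits in-order into left and right subtrees.
Root 21: left subtree has 4 nodes {6, 29, 10, 7}, right has 5 {18, 24, 17, 37, 12}.
  Root 10: left subtree has 2 nodes {6, 29}, right has 1 {7}.
    Root 6: left subtree has 0 nodes { }, right has 1 {29}.
  Root 18: left subtree has 0 nodes { }, right has 4 {24, 17, 37, 12}.
    Root 37: left subtree has 2 nodes {24, 17}, right has 1 {12}.
      Root 24: left subtree has 0 nodes { }, right has 1 {17}.

29 6 7 10 17 24 12 37 18 21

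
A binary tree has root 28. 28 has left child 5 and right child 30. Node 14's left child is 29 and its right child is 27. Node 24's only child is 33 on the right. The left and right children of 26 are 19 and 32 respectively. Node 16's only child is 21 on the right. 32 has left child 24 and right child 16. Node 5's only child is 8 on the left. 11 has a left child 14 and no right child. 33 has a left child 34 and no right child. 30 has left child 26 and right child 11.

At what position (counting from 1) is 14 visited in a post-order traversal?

13

Post-order visits the left subtree, then the right subtree, then the node.
At 28: go left to 5.
  At 5: go left to 8.
    8 is a leaf — visit 8.
  At 5: no right child.
  Visit 5.
At 28: go right to 30.
  At 30: go left to 26.
    At 26: go left to 19.
      19 is a leaf — visit 19.
    At 26: go right to 32.
      At 32: go left to 24.
        At 24: no left child.
        At 24: go right to 33.
          At 33: go left to 34.
            34 is a leaf — visit 34.
          At 33: no right child.
          Visit 33.
        Visit 24.
      At 32: go right to 16.
        At 16: no left child.
        At 16: go right to 21.
          21 is a leaf — visit 21.
        Visit 16.
      Visit 32.
    Visit 26.
  At 30: go right to 11.
    At 11: go left to 14.
      At 14: go left to 29.
        29 is a leaf — visit 29.
      At 14: go right to 27.
        27 is a leaf — visit 27.
      Visit 14.
    At 11: no right child.
    Visit 11.
  Visit 30.
Visit 28.
Full post-order sequence: 8, 5, 19, 34, 33, 24, 21, 16, 32, 26, 29, 27, 14, 11, 30, 28.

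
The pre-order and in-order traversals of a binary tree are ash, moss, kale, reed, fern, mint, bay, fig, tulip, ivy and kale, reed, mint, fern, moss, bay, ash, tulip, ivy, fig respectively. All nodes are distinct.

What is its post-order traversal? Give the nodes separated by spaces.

The first element of pre-order is the root; it splits in-order into left and right subtrees.
Root ash: left subtree has 6 nodes {kale, reed, mint, fern, moss, bay}, right has 3 {tulip, ivy, fig}.
  Root moss: left subtree has 4 nodes {kale, reed, mint, fern}, right has 1 {bay}.
    Root kale: left subtree has 0 nodes { }, right has 3 {reed, mint, fern}.
      Root reed: left subtree has 0 nodes { }, right has 2 {mint, fern}.
        Root fern: left subtree has 1 node {mint}, right has 0 { }.
  Root fig: left subtree has 2 nodes {tulip, ivy}, right has 0 { }.
    Root tulip: left subtree has 0 nodes { }, right has 1 {ivy}.

mint fern reed kale bay moss ivy tulip fig ash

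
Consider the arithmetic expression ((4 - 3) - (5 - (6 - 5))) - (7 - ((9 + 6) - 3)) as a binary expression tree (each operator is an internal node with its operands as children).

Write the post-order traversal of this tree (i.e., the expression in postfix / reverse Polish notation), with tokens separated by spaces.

4 3 - 5 6 5 - - - 7 9 6 + 3 - - -

Post-order on an expression tree gives postfix notation: for each operator, emit left operand, right operand, then the operator.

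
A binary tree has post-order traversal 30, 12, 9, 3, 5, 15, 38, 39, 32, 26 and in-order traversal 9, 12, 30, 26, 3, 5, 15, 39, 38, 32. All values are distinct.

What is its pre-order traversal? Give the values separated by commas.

The last element of post-order is the root; it splits in-order into left and right subtrees.
Root 26: left subtree has 3 nodes {9, 12, 30}, right has 6 {3, 5, 15, 39, 38, 32}.
  Root 9: left subtree has 0 nodes { }, right has 2 {12, 30}.
    Root 12: left subtree has 0 nodes { }, right has 1 {30}.
  Root 32: left subtree has 5 nodes {3, 5, 15, 39, 38}, right has 0 { }.
    Root 39: left subtree has 3 nodes {3, 5, 15}, right has 1 {38}.
      Root 15: left subtree has 2 nodes {3, 5}, right has 0 { }.
        Root 5: left subtree has 1 node {3}, right has 0 { }.

26, 9, 12, 30, 32, 39, 15, 5, 3, 38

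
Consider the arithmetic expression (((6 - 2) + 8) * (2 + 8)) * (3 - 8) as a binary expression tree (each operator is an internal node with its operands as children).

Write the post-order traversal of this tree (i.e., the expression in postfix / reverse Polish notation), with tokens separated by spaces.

Post-order on an expression tree gives postfix notation: for each operator, emit left operand, right operand, then the operator.

6 2 - 8 + 2 8 + * 3 8 - *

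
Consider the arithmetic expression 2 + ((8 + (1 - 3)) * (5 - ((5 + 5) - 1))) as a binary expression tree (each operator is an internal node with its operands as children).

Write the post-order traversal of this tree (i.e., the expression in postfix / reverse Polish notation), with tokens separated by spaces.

Post-order on an expression tree gives postfix notation: for each operator, emit left operand, right operand, then the operator.

2 8 1 3 - + 5 5 5 + 1 - - * +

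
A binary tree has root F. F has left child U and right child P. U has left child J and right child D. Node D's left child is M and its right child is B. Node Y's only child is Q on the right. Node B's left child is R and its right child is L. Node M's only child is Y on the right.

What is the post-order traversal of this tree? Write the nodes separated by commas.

J, Q, Y, M, R, L, B, D, U, P, F

Post-order visits the left subtree, then the right subtree, then the node.
At F: go left to U.
  At U: go left to J.
    J is a leaf — visit J.
  At U: go right to D.
    At D: go left to M.
      At M: no left child.
      At M: go right to Y.
        At Y: no left child.
        At Y: go right to Q.
          Q is a leaf — visit Q.
        Visit Y.
      Visit M.
    At D: go right to B.
      At B: go left to R.
        R is a leaf — visit R.
      At B: go right to L.
        L is a leaf — visit L.
      Visit B.
    Visit D.
  Visit U.
At F: go right to P.
  P is a leaf — visit P.
Visit F.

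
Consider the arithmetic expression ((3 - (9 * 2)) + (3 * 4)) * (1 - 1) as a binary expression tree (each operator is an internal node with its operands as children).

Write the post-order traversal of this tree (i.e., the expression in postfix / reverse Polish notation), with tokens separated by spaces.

3 9 2 * - 3 4 * + 1 1 - *

Post-order on an expression tree gives postfix notation: for each operator, emit left operand, right operand, then the operator.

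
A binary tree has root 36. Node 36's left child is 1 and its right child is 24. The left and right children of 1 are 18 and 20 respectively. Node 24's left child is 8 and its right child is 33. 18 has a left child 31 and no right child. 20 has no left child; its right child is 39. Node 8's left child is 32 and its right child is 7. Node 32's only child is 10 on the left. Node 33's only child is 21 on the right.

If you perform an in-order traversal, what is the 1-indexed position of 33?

12

In-order visits the left subtree, then the node, then the right subtree.
At 36: go left to 1.
  At 1: go left to 18.
    At 18: go left to 31.
      31 is a leaf — visit 31.
    Visit 18.
    At 18: no right child.
  Visit 1.
  At 1: go right to 20.
    At 20: no left child.
    Visit 20.
    At 20: go right to 39.
      39 is a leaf — visit 39.
Visit 36.
At 36: go right to 24.
  At 24: go left to 8.
    At 8: go left to 32.
      At 32: go left to 10.
        10 is a leaf — visit 10.
      Visit 32.
      At 32: no right child.
    Visit 8.
    At 8: go right to 7.
      7 is a leaf — visit 7.
  Visit 24.
  At 24: go right to 33.
    At 33: no left child.
    Visit 33.
    At 33: go right to 21.
      21 is a leaf — visit 21.
Full in-order sequence: 31, 18, 1, 20, 39, 36, 10, 32, 8, 7, 24, 33, 21.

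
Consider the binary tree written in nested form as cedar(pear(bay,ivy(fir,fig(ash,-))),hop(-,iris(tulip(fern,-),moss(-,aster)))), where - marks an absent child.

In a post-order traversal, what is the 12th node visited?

hop

Post-order visits the left subtree, then the right subtree, then the node.
At cedar: go left to pear.
  At pear: go left to bay.
    bay is a leaf — visit bay.
  At pear: go right to ivy.
    At ivy: go left to fir.
      fir is a leaf — visit fir.
    At ivy: go right to fig.
      At fig: go left to ash.
        ash is a leaf — visit ash.
      At fig: no right child.
      Visit fig.
    Visit ivy.
  Visit pear.
At cedar: go right to hop.
  At hop: no left child.
  At hop: go right to iris.
    At iris: go left to tulip.
      At tulip: go left to fern.
        fern is a leaf — visit fern.
      At tulip: no right child.
      Visit tulip.
    At iris: go right to moss.
      At moss: no left child.
      At moss: go right to aster.
        aster is a leaf — visit aster.
      Visit moss.
    Visit iris.
  Visit hop.
Visit cedar.
Full post-order sequence: bay, fir, ash, fig, ivy, pear, fern, tulip, aster, moss, iris, hop, cedar.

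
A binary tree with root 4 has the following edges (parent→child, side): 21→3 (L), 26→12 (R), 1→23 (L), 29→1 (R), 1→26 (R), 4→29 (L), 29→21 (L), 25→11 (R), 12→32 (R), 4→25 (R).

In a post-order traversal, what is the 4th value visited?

32

Post-order visits the left subtree, then the right subtree, then the node.
At 4: go left to 29.
  At 29: go left to 21.
    At 21: go left to 3.
      3 is a leaf — visit 3.
    At 21: no right child.
    Visit 21.
  At 29: go right to 1.
    At 1: go left to 23.
      23 is a leaf — visit 23.
    At 1: go right to 26.
      At 26: no left child.
      At 26: go right to 12.
        At 12: no left child.
        At 12: go right to 32.
          32 is a leaf — visit 32.
        Visit 12.
      Visit 26.
    Visit 1.
  Visit 29.
At 4: go right to 25.
  At 25: no left child.
  At 25: go right to 11.
    11 is a leaf — visit 11.
  Visit 25.
Visit 4.
Full post-order sequence: 3, 21, 23, 32, 12, 26, 1, 29, 11, 25, 4.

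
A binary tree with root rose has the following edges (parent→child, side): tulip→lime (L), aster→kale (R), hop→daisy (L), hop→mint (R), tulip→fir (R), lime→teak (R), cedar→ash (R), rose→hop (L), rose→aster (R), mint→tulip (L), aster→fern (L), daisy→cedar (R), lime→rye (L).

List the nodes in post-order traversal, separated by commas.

ash, cedar, daisy, rye, teak, lime, fir, tulip, mint, hop, fern, kale, aster, rose

Post-order visits the left subtree, then the right subtree, then the node.
At rose: go left to hop.
  At hop: go left to daisy.
    At daisy: no left child.
    At daisy: go right to cedar.
      At cedar: no left child.
      At cedar: go right to ash.
        ash is a leaf — visit ash.
      Visit cedar.
    Visit daisy.
  At hop: go right to mint.
    At mint: go left to tulip.
      At tulip: go left to lime.
        At lime: go left to rye.
          rye is a leaf — visit rye.
        At lime: go right to teak.
          teak is a leaf — visit teak.
        Visit lime.
      At tulip: go right to fir.
        fir is a leaf — visit fir.
      Visit tulip.
    At mint: no right child.
    Visit mint.
  Visit hop.
At rose: go right to aster.
  At aster: go left to fern.
    fern is a leaf — visit fern.
  At aster: go right to kale.
    kale is a leaf — visit kale.
  Visit aster.
Visit rose.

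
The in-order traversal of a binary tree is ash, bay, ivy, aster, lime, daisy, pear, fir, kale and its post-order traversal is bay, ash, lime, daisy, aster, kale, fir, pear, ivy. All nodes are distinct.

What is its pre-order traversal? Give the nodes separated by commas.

The last element of post-order is the root; it splits in-order into left and right subtrees.
Root ivy: left subtree has 2 nodes {ash, bay}, right has 6 {aster, lime, daisy, pear, fir, kale}.
  Root ash: left subtree has 0 nodes { }, right has 1 {bay}.
  Root pear: left subtree has 3 nodes {aster, lime, daisy}, right has 2 {fir, kale}.
    Root aster: left subtree has 0 nodes { }, right has 2 {lime, daisy}.
      Root daisy: left subtree has 1 node {lime}, right has 0 { }.
    Root fir: left subtree has 0 nodes { }, right has 1 {kale}.

ivy, ash, bay, pear, aster, daisy, lime, fir, kale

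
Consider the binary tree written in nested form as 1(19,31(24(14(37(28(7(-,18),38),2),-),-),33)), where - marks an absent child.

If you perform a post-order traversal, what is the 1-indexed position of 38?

4

Post-order visits the left subtree, then the right subtree, then the node.
At 1: go left to 19.
  19 is a leaf — visit 19.
At 1: go right to 31.
  At 31: go left to 24.
    At 24: go left to 14.
      At 14: go left to 37.
        At 37: go left to 28.
          At 28: go left to 7.
            At 7: no left child.
            At 7: go right to 18.
              18 is a leaf — visit 18.
            Visit 7.
          At 28: go right to 38.
            38 is a leaf — visit 38.
          Visit 28.
        At 37: go right to 2.
          2 is a leaf — visit 2.
        Visit 37.
      At 14: no right child.
      Visit 14.
    At 24: no right child.
    Visit 24.
  At 31: go right to 33.
    33 is a leaf — visit 33.
  Visit 31.
Visit 1.
Full post-order sequence: 19, 18, 7, 38, 28, 2, 37, 14, 24, 33, 31, 1.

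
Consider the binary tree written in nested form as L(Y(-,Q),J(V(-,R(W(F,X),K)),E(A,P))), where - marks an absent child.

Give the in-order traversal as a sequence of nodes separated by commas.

Y, Q, L, V, F, W, X, R, K, J, A, E, P

In-order visits the left subtree, then the node, then the right subtree.
At L: go left to Y.
  At Y: no left child.
  Visit Y.
  At Y: go right to Q.
    Q is a leaf — visit Q.
Visit L.
At L: go right to J.
  At J: go left to V.
    At V: no left child.
    Visit V.
    At V: go right to R.
      At R: go left to W.
        At W: go left to F.
          F is a leaf — visit F.
        Visit W.
        At W: go right to X.
          X is a leaf — visit X.
      Visit R.
      At R: go right to K.
        K is a leaf — visit K.
  Visit J.
  At J: go right to E.
    At E: go left to A.
      A is a leaf — visit A.
    Visit E.
    At E: go right to P.
      P is a leaf — visit P.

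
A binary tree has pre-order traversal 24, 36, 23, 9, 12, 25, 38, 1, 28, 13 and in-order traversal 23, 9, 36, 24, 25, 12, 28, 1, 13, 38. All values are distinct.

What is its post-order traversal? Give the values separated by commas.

9, 23, 36, 25, 28, 13, 1, 38, 12, 24

The first element of pre-order is the root; it splits in-order into left and right subtrees.
Root 24: left subtree has 3 nodes {23, 9, 36}, right has 6 {25, 12, 28, 1, 13, 38}.
  Root 36: left subtree has 2 nodes {23, 9}, right has 0 { }.
    Root 23: left subtree has 0 nodes { }, right has 1 {9}.
  Root 12: left subtree has 1 node {25}, right has 4 {28, 1, 13, 38}.
    Root 38: left subtree has 3 nodes {28, 1, 13}, right has 0 { }.
      Root 1: left subtree has 1 node {28}, right has 1 {13}.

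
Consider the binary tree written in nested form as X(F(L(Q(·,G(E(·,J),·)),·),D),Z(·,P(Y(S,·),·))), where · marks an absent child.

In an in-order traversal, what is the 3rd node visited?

J

In-order visits the left subtree, then the node, then the right subtree.
At X: go left to F.
  At F: go left to L.
    At L: go left to Q.
      At Q: no left child.
      Visit Q.
      At Q: go right to G.
        At G: go left to E.
          At E: no left child.
          Visit E.
          At E: go right to J.
            J is a leaf — visit J.
        Visit G.
        At G: no right child.
    Visit L.
    At L: no right child.
  Visit F.
  At F: go right to D.
    D is a leaf — visit D.
Visit X.
At X: go right to Z.
  At Z: no left child.
  Visit Z.
  At Z: go right to P.
    At P: go left to Y.
      At Y: go left to S.
        S is a leaf — visit S.
      Visit Y.
      At Y: no right child.
    Visit P.
    At P: no right child.
Full in-order sequence: Q, E, J, G, L, F, D, X, Z, S, Y, P.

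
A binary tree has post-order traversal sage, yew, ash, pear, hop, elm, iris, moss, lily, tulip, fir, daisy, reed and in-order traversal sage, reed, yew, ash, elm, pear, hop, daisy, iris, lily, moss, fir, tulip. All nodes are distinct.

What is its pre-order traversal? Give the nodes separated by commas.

reed, sage, daisy, elm, ash, yew, hop, pear, fir, lily, iris, moss, tulip

The last element of post-order is the root; it splits in-order into left and right subtrees.
Root reed: left subtree has 1 node {sage}, right has 11 {yew, ash, elm, pear, hop, daisy, iris, lily, moss, fir, tulip}.
  Root daisy: left subtree has 5 nodes {yew, ash, elm, pear, hop}, right has 5 {iris, lily, moss, fir, tulip}.
    Root elm: left subtree has 2 nodes {yew, ash}, right has 2 {pear, hop}.
      Root ash: left subtree has 1 node {yew}, right has 0 { }.
      Root hop: left subtree has 1 node {pear}, right has 0 { }.
    Root fir: left subtree has 3 nodes {iris, lily, moss}, right has 1 {tulip}.
      Root lily: left subtree has 1 node {iris}, right has 1 {moss}.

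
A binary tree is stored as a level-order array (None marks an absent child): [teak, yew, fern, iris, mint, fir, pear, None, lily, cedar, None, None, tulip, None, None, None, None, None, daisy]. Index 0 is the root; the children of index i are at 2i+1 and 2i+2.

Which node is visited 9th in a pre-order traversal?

fir

Pre-order visits the node, then its left subtree, then its right subtree.
Visit teak.
At teak: go left to yew.
  Visit yew.
  At yew: go left to iris.
    Visit iris.
    At iris: no left child.
    At iris: go right to lily.
      Visit lily.
      At lily: no left child.
      At lily: go right to daisy.
        daisy is a leaf — visit daisy.
  At yew: go right to mint.
    Visit mint.
    At mint: go left to cedar.
      cedar is a leaf — visit cedar.
    At mint: no right child.
At teak: go right to fern.
  Visit fern.
  At fern: go left to fir.
    Visit fir.
    At fir: no left child.
    At fir: go right to tulip.
      tulip is a leaf — visit tulip.
  At fern: go right to pear.
    pear is a leaf — visit pear.
Full pre-order sequence: teak, yew, iris, lily, daisy, mint, cedar, fern, fir, tulip, pear.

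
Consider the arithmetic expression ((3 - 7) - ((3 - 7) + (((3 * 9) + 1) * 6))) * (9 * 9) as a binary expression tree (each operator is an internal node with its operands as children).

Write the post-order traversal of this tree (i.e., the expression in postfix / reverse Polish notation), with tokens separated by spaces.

3 7 - 3 7 - 3 9 * 1 + 6 * + - 9 9 * *

Post-order on an expression tree gives postfix notation: for each operator, emit left operand, right operand, then the operator.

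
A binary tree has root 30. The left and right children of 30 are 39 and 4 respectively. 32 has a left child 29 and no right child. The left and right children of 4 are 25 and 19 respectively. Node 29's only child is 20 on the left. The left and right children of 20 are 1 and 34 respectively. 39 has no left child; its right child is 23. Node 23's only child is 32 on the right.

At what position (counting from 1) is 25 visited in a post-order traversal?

Post-order visits the left subtree, then the right subtree, then the node.
At 30: go left to 39.
  At 39: no left child.
  At 39: go right to 23.
    At 23: no left child.
    At 23: go right to 32.
      At 32: go left to 29.
        At 29: go left to 20.
          At 20: go left to 1.
            1 is a leaf — visit 1.
          At 20: go right to 34.
            34 is a leaf — visit 34.
          Visit 20.
        At 29: no right child.
        Visit 29.
      At 32: no right child.
      Visit 32.
    Visit 23.
  Visit 39.
At 30: go right to 4.
  At 4: go left to 25.
    25 is a leaf — visit 25.
  At 4: go right to 19.
    19 is a leaf — visit 19.
  Visit 4.
Visit 30.
Full post-order sequence: 1, 34, 20, 29, 32, 23, 39, 25, 19, 4, 30.

8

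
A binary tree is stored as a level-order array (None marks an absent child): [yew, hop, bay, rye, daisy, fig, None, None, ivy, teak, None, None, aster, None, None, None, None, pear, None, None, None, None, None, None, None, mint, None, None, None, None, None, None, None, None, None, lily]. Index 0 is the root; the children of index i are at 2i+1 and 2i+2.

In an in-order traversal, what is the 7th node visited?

daisy

In-order visits the left subtree, then the node, then the right subtree.
At yew: go left to hop.
  At hop: go left to rye.
    At rye: no left child.
    Visit rye.
    At rye: go right to ivy.
      At ivy: go left to pear.
        At pear: go left to lily.
          lily is a leaf — visit lily.
        Visit pear.
        At pear: no right child.
      Visit ivy.
      At ivy: no right child.
  Visit hop.
  At hop: go right to daisy.
    At daisy: go left to teak.
      teak is a leaf — visit teak.
    Visit daisy.
    At daisy: no right child.
Visit yew.
At yew: go right to bay.
  At bay: go left to fig.
    At fig: no left child.
    Visit fig.
    At fig: go right to aster.
      At aster: go left to mint.
        mint is a leaf — visit mint.
      Visit aster.
      At aster: no right child.
  Visit bay.
  At bay: no right child.
Full in-order sequence: rye, lily, pear, ivy, hop, teak, daisy, yew, fig, mint, aster, bay.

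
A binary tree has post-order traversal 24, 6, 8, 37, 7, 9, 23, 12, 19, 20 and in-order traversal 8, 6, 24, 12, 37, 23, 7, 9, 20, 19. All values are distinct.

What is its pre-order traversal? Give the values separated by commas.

20, 12, 8, 6, 24, 23, 37, 9, 7, 19

The last element of post-order is the root; it splits in-order into left and right subtrees.
Root 20: left subtree has 8 nodes {8, 6, 24, 12, 37, 23, 7, 9}, right has 1 {19}.
  Root 12: left subtree has 3 nodes {8, 6, 24}, right has 4 {37, 23, 7, 9}.
    Root 8: left subtree has 0 nodes { }, right has 2 {6, 24}.
      Root 6: left subtree has 0 nodes { }, right has 1 {24}.
    Root 23: left subtree has 1 node {37}, right has 2 {7, 9}.
      Root 9: left subtree has 1 node {7}, right has 0 { }.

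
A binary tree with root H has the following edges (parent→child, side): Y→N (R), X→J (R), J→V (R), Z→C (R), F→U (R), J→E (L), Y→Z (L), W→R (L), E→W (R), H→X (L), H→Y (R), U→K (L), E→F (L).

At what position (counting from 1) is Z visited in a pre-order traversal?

12

Pre-order visits the node, then its left subtree, then its right subtree.
Visit H.
At H: go left to X.
  Visit X.
  At X: no left child.
  At X: go right to J.
    Visit J.
    At J: go left to E.
      Visit E.
      At E: go left to F.
        Visit F.
        At F: no left child.
        At F: go right to U.
          Visit U.
          At U: go left to K.
            K is a leaf — visit K.
          At U: no right child.
      At E: go right to W.
        Visit W.
        At W: go left to R.
          R is a leaf — visit R.
        At W: no right child.
    At J: go right to V.
      V is a leaf — visit V.
At H: go right to Y.
  Visit Y.
  At Y: go left to Z.
    Visit Z.
    At Z: no left child.
    At Z: go right to C.
      C is a leaf — visit C.
  At Y: go right to N.
    N is a leaf — visit N.
Full pre-order sequence: H, X, J, E, F, U, K, W, R, V, Y, Z, C, N.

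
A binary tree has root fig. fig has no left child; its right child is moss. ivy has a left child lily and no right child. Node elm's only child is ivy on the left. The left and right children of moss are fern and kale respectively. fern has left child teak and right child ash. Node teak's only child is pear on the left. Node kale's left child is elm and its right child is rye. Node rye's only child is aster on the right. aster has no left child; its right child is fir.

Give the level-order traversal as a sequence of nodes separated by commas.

fig, moss, fern, kale, teak, ash, elm, rye, pear, ivy, aster, lily, fir

Level-order visits nodes level by level from the root, left to right within each level.
Level 0: fig
Level 1: moss
Level 2: fern, kale
Level 3: teak, ash, elm, rye
Level 4: pear, ivy, aster
Level 5: lily, fir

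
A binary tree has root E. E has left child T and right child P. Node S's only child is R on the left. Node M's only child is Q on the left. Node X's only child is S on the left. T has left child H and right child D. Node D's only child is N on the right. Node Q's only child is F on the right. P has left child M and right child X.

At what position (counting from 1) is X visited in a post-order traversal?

Post-order visits the left subtree, then the right subtree, then the node.
At E: go left to T.
  At T: go left to H.
    H is a leaf — visit H.
  At T: go right to D.
    At D: no left child.
    At D: go right to N.
      N is a leaf — visit N.
    Visit D.
  Visit T.
At E: go right to P.
  At P: go left to M.
    At M: go left to Q.
      At Q: no left child.
      At Q: go right to F.
        F is a leaf — visit F.
      Visit Q.
    At M: no right child.
    Visit M.
  At P: go right to X.
    At X: go left to S.
      At S: go left to R.
        R is a leaf — visit R.
      At S: no right child.
      Visit S.
    At X: no right child.
    Visit X.
  Visit P.
Visit E.
Full post-order sequence: H, N, D, T, F, Q, M, R, S, X, P, E.

10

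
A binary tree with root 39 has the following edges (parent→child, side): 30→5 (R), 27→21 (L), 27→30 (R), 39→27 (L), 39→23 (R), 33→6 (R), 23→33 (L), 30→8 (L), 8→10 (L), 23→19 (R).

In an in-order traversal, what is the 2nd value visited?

In-order visits the left subtree, then the node, then the right subtree.
At 39: go left to 27.
  At 27: go left to 21.
    21 is a leaf — visit 21.
  Visit 27.
  At 27: go right to 30.
    At 30: go left to 8.
      At 8: go left to 10.
        10 is a leaf — visit 10.
      Visit 8.
      At 8: no right child.
    Visit 30.
    At 30: go right to 5.
      5 is a leaf — visit 5.
Visit 39.
At 39: go right to 23.
  At 23: go left to 33.
    At 33: no left child.
    Visit 33.
    At 33: go right to 6.
      6 is a leaf — visit 6.
  Visit 23.
  At 23: go right to 19.
    19 is a leaf — visit 19.
Full in-order sequence: 21, 27, 10, 8, 30, 5, 39, 33, 6, 23, 19.

27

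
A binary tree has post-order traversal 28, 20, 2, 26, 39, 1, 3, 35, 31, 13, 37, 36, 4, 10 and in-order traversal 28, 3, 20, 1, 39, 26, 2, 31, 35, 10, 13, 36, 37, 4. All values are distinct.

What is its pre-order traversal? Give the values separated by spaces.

10 31 3 28 1 20 39 26 2 35 4 36 13 37

The last element of post-order is the root; it splits in-order into left and right subtrees.
Root 10: left subtree has 9 nodes {28, 3, 20, 1, 39, 26, 2, 31, 35}, right has 4 {13, 36, 37, 4}.
  Root 31: left subtree has 7 nodes {28, 3, 20, 1, 39, 26, 2}, right has 1 {35}.
    Root 3: left subtree has 1 node {28}, right has 5 {20, 1, 39, 26, 2}.
      Root 1: left subtree has 1 node {20}, right has 3 {39, 26, 2}.
        Root 39: left subtree has 0 nodes { }, right has 2 {26, 2}.
          Root 26: left subtree has 0 nodes { }, right has 1 {2}.
  Root 4: left subtree has 3 nodes {13, 36, 37}, right has 0 { }.
    Root 36: left subtree has 1 node {13}, right has 1 {37}.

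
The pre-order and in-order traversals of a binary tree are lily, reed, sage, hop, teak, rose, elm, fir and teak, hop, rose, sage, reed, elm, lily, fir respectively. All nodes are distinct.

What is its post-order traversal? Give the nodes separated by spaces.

The first element of pre-order is the root; it splits in-order into left and right subtrees.
Root lily: left subtree has 6 nodes {teak, hop, rose, sage, reed, elm}, right has 1 {fir}.
  Root reed: left subtree has 4 nodes {teak, hop, rose, sage}, right has 1 {elm}.
    Root sage: left subtree has 3 nodes {teak, hop, rose}, right has 0 { }.
      Root hop: left subtree has 1 node {teak}, right has 1 {rose}.

teak rose hop sage elm reed fir lily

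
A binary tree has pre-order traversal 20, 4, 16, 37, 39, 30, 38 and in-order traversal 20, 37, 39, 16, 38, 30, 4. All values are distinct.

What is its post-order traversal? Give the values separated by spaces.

The first element of pre-order is the root; it splits in-order into left and right subtrees.
Root 20: left subtree has 0 nodes { }, right has 6 {37, 39, 16, 38, 30, 4}.
  Root 4: left subtree has 5 nodes {37, 39, 16, 38, 30}, right has 0 { }.
    Root 16: left subtree has 2 nodes {37, 39}, right has 2 {38, 30}.
      Root 37: left subtree has 0 nodes { }, right has 1 {39}.
      Root 30: left subtree has 1 node {38}, right has 0 { }.

39 37 38 30 16 4 20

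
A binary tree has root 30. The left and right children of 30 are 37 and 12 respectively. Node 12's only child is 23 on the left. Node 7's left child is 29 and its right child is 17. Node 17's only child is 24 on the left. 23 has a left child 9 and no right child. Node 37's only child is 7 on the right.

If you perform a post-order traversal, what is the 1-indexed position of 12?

Post-order visits the left subtree, then the right subtree, then the node.
At 30: go left to 37.
  At 37: no left child.
  At 37: go right to 7.
    At 7: go left to 29.
      29 is a leaf — visit 29.
    At 7: go right to 17.
      At 17: go left to 24.
        24 is a leaf — visit 24.
      At 17: no right child.
      Visit 17.
    Visit 7.
  Visit 37.
At 30: go right to 12.
  At 12: go left to 23.
    At 23: go left to 9.
      9 is a leaf — visit 9.
    At 23: no right child.
    Visit 23.
  At 12: no right child.
  Visit 12.
Visit 30.
Full post-order sequence: 29, 24, 17, 7, 37, 9, 23, 12, 30.

8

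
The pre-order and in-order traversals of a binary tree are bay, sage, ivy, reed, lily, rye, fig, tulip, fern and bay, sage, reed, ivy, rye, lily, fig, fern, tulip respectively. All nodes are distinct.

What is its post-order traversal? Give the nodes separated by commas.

The first element of pre-order is the root; it splits in-order into left and right subtrees.
Root bay: left subtree has 0 nodes { }, right has 8 {sage, reed, ivy, rye, lily, fig, fern, tulip}.
  Root sage: left subtree has 0 nodes { }, right has 7 {reed, ivy, rye, lily, fig, fern, tulip}.
    Root ivy: left subtree has 1 node {reed}, right has 5 {rye, lily, fig, fern, tulip}.
      Root lily: left subtree has 1 node {rye}, right has 3 {fig, fern, tulip}.
        Root fig: left subtree has 0 nodes { }, right has 2 {fern, tulip}.
          Root tulip: left subtree has 1 node {fern}, right has 0 { }.

reed, rye, fern, tulip, fig, lily, ivy, sage, bay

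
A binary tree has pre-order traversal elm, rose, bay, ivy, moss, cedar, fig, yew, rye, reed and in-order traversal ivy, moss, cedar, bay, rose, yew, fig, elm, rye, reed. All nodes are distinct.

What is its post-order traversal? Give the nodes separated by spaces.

cedar moss ivy bay yew fig rose reed rye elm

The first element of pre-order is the root; it splits in-order into left and right subtrees.
Root elm: left subtree has 7 nodes {ivy, moss, cedar, bay, rose, yew, fig}, right has 2 {rye, reed}.
  Root rose: left subtree has 4 nodes {ivy, moss, cedar, bay}, right has 2 {yew, fig}.
    Root bay: left subtree has 3 nodes {ivy, moss, cedar}, right has 0 { }.
      Root ivy: left subtree has 0 nodes { }, right has 2 {moss, cedar}.
        Root moss: left subtree has 0 nodes { }, right has 1 {cedar}.
    Root fig: left subtree has 1 node {yew}, right has 0 { }.
  Root rye: left subtree has 0 nodes { }, right has 1 {reed}.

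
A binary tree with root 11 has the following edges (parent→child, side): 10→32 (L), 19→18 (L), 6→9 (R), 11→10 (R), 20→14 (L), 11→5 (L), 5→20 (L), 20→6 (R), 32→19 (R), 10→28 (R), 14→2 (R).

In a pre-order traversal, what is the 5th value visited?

2

Pre-order visits the node, then its left subtree, then its right subtree.
Visit 11.
At 11: go left to 5.
  Visit 5.
  At 5: go left to 20.
    Visit 20.
    At 20: go left to 14.
      Visit 14.
      At 14: no left child.
      At 14: go right to 2.
        2 is a leaf — visit 2.
    At 20: go right to 6.
      Visit 6.
      At 6: no left child.
      At 6: go right to 9.
        9 is a leaf — visit 9.
  At 5: no right child.
At 11: go right to 10.
  Visit 10.
  At 10: go left to 32.
    Visit 32.
    At 32: no left child.
    At 32: go right to 19.
      Visit 19.
      At 19: go left to 18.
        18 is a leaf — visit 18.
      At 19: no right child.
  At 10: go right to 28.
    28 is a leaf — visit 28.
Full pre-order sequence: 11, 5, 20, 14, 2, 6, 9, 10, 32, 19, 18, 28.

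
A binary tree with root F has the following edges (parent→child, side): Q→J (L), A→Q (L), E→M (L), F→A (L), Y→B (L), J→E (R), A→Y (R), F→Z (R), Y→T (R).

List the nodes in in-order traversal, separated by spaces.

J M E Q A B Y T F Z

In-order visits the left subtree, then the node, then the right subtree.
At F: go left to A.
  At A: go left to Q.
    At Q: go left to J.
      At J: no left child.
      Visit J.
      At J: go right to E.
        At E: go left to M.
          M is a leaf — visit M.
        Visit E.
        At E: no right child.
    Visit Q.
    At Q: no right child.
  Visit A.
  At A: go right to Y.
    At Y: go left to B.
      B is a leaf — visit B.
    Visit Y.
    At Y: go right to T.
      T is a leaf — visit T.
Visit F.
At F: go right to Z.
  Z is a leaf — visit Z.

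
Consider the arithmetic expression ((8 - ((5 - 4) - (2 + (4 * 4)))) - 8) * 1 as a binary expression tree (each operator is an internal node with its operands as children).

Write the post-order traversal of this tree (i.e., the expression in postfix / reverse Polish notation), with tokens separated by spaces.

Post-order on an expression tree gives postfix notation: for each operator, emit left operand, right operand, then the operator.

8 5 4 - 2 4 4 * + - - 8 - 1 *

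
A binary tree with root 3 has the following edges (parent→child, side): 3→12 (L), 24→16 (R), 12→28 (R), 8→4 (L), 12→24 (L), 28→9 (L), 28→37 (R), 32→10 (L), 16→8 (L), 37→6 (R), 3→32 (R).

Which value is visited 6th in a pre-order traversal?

4

Pre-order visits the node, then its left subtree, then its right subtree.
Visit 3.
At 3: go left to 12.
  Visit 12.
  At 12: go left to 24.
    Visit 24.
    At 24: no left child.
    At 24: go right to 16.
      Visit 16.
      At 16: go left to 8.
        Visit 8.
        At 8: go left to 4.
          4 is a leaf — visit 4.
        At 8: no right child.
      At 16: no right child.
  At 12: go right to 28.
    Visit 28.
    At 28: go left to 9.
      9 is a leaf — visit 9.
    At 28: go right to 37.
      Visit 37.
      At 37: no left child.
      At 37: go right to 6.
        6 is a leaf — visit 6.
At 3: go right to 32.
  Visit 32.
  At 32: go left to 10.
    10 is a leaf — visit 10.
  At 32: no right child.
Full pre-order sequence: 3, 12, 24, 16, 8, 4, 28, 9, 37, 6, 32, 10.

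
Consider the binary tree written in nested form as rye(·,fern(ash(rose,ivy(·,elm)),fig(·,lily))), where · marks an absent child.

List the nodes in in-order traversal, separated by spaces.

rye rose ash ivy elm fern fig lily

In-order visits the left subtree, then the node, then the right subtree.
At rye: no left child.
Visit rye.
At rye: go right to fern.
  At fern: go left to ash.
    At ash: go left to rose.
      rose is a leaf — visit rose.
    Visit ash.
    At ash: go right to ivy.
      At ivy: no left child.
      Visit ivy.
      At ivy: go right to elm.
        elm is a leaf — visit elm.
  Visit fern.
  At fern: go right to fig.
    At fig: no left child.
    Visit fig.
    At fig: go right to lily.
      lily is a leaf — visit lily.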